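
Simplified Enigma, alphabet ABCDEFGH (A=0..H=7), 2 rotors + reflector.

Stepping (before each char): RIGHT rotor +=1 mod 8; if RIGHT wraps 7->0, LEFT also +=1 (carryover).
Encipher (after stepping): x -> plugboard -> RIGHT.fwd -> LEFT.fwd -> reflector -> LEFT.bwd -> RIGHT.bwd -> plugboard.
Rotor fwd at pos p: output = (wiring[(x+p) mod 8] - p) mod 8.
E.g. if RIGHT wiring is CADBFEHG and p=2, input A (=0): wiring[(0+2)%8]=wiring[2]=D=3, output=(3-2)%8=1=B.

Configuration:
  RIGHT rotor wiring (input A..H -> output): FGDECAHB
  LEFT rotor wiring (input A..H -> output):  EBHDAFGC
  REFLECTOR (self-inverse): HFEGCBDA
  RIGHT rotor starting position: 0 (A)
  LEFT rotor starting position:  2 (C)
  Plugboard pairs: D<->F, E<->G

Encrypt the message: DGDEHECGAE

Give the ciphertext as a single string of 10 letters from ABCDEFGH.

Char 1 ('D'): step: R->1, L=2; D->plug->F->R->G->L->C->refl->E->L'->E->R'->H->plug->H
Char 2 ('G'): step: R->2, L=2; G->plug->E->R->F->L->A->refl->H->L'->H->R'->F->plug->D
Char 3 ('D'): step: R->3, L=2; D->plug->F->R->C->L->G->refl->D->L'->D->R'->G->plug->E
Char 4 ('E'): step: R->4, L=2; E->plug->G->R->H->L->H->refl->A->L'->F->R'->D->plug->F
Char 5 ('H'): step: R->5, L=2; H->plug->H->R->F->L->A->refl->H->L'->H->R'->G->plug->E
Char 6 ('E'): step: R->6, L=2; E->plug->G->R->E->L->E->refl->C->L'->G->R'->F->plug->D
Char 7 ('C'): step: R->7, L=2; C->plug->C->R->H->L->H->refl->A->L'->F->R'->E->plug->G
Char 8 ('G'): step: R->0, L->3 (L advanced); G->plug->E->R->C->L->C->refl->E->L'->H->R'->G->plug->E
Char 9 ('A'): step: R->1, L=3; A->plug->A->R->F->L->B->refl->F->L'->B->R'->D->plug->F
Char 10 ('E'): step: R->2, L=3; E->plug->G->R->D->L->D->refl->G->L'->G->R'->D->plug->F

Answer: HDEFEDGEFF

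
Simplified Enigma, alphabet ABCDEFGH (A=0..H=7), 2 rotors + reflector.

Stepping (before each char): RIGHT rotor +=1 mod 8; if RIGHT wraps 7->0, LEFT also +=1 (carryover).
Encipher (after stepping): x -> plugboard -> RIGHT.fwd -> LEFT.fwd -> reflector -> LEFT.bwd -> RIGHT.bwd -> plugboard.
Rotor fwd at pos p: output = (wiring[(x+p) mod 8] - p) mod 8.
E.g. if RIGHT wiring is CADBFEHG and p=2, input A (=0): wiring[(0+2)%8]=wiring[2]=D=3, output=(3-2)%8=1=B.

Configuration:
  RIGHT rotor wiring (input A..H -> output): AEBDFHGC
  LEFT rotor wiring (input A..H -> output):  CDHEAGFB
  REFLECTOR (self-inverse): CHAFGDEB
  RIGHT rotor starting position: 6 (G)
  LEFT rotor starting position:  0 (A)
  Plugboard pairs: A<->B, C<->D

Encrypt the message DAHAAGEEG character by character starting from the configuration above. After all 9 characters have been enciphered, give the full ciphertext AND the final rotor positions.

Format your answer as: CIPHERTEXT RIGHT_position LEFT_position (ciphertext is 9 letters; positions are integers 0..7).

Char 1 ('D'): step: R->7, L=0; D->plug->C->R->F->L->G->refl->E->L'->D->R'->A->plug->B
Char 2 ('A'): step: R->0, L->1 (L advanced); A->plug->B->R->E->L->F->refl->D->L'->C->R'->H->plug->H
Char 3 ('H'): step: R->1, L=1; H->plug->H->R->H->L->B->refl->H->L'->D->R'->A->plug->B
Char 4 ('A'): step: R->2, L=1; A->plug->B->R->B->L->G->refl->E->L'->F->R'->D->plug->C
Char 5 ('A'): step: R->3, L=1; A->plug->B->R->C->L->D->refl->F->L'->E->R'->C->plug->D
Char 6 ('G'): step: R->4, L=1; G->plug->G->R->F->L->E->refl->G->L'->B->R'->A->plug->B
Char 7 ('E'): step: R->5, L=1; E->plug->E->R->H->L->B->refl->H->L'->D->R'->D->plug->C
Char 8 ('E'): step: R->6, L=1; E->plug->E->R->D->L->H->refl->B->L'->H->R'->G->plug->G
Char 9 ('G'): step: R->7, L=1; G->plug->G->R->A->L->C->refl->A->L'->G->R'->F->plug->F
Final: ciphertext=BHBCDBCGF, RIGHT=7, LEFT=1

Answer: BHBCDBCGF 7 1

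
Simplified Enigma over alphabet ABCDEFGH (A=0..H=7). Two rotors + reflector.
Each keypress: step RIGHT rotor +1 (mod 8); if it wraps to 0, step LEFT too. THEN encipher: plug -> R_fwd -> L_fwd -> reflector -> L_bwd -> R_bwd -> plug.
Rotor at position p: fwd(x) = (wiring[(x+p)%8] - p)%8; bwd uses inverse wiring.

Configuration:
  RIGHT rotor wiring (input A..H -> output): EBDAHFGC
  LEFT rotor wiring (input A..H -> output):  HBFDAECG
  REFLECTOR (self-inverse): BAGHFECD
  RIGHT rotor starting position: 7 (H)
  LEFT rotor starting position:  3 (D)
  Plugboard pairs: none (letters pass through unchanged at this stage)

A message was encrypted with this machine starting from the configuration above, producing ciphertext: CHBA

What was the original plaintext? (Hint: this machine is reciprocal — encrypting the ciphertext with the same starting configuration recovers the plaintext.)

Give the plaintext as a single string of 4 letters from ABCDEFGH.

Answer: HBAH

Derivation:
Char 1 ('C'): step: R->0, L->4 (L advanced); C->plug->C->R->D->L->C->refl->G->L'->C->R'->H->plug->H
Char 2 ('H'): step: R->1, L=4; H->plug->H->R->D->L->C->refl->G->L'->C->R'->B->plug->B
Char 3 ('B'): step: R->2, L=4; B->plug->B->R->G->L->B->refl->A->L'->B->R'->A->plug->A
Char 4 ('A'): step: R->3, L=4; A->plug->A->R->F->L->F->refl->E->L'->A->R'->H->plug->H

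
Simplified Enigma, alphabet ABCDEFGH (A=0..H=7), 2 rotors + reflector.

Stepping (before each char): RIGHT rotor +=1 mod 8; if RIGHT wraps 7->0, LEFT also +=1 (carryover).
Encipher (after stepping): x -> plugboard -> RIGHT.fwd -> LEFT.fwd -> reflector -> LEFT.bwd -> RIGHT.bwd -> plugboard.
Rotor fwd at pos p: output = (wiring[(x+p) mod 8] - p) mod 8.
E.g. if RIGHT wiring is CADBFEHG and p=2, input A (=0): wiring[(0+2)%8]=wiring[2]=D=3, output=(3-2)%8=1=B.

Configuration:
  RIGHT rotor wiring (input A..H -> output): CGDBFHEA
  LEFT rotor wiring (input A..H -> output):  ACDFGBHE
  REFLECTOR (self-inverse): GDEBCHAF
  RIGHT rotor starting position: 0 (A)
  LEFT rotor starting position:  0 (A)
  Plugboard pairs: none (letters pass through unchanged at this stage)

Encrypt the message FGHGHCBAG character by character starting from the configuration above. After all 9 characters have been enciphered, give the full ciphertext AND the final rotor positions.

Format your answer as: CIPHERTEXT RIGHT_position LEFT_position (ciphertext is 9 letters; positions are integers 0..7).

Char 1 ('F'): step: R->1, L=0; F->plug->F->R->D->L->F->refl->H->L'->G->R'->E->plug->E
Char 2 ('G'): step: R->2, L=0; G->plug->G->R->A->L->A->refl->G->L'->E->R'->H->plug->H
Char 3 ('H'): step: R->3, L=0; H->plug->H->R->A->L->A->refl->G->L'->E->R'->C->plug->C
Char 4 ('G'): step: R->4, L=0; G->plug->G->R->H->L->E->refl->C->L'->B->R'->A->plug->A
Char 5 ('H'): step: R->5, L=0; H->plug->H->R->A->L->A->refl->G->L'->E->R'->G->plug->G
Char 6 ('C'): step: R->6, L=0; C->plug->C->R->E->L->G->refl->A->L'->A->R'->D->plug->D
Char 7 ('B'): step: R->7, L=0; B->plug->B->R->D->L->F->refl->H->L'->G->R'->F->plug->F
Char 8 ('A'): step: R->0, L->1 (L advanced); A->plug->A->R->C->L->E->refl->C->L'->B->R'->D->plug->D
Char 9 ('G'): step: R->1, L=1; G->plug->G->R->H->L->H->refl->F->L'->D->R'->F->plug->F
Final: ciphertext=EHCAGDFDF, RIGHT=1, LEFT=1

Answer: EHCAGDFDF 1 1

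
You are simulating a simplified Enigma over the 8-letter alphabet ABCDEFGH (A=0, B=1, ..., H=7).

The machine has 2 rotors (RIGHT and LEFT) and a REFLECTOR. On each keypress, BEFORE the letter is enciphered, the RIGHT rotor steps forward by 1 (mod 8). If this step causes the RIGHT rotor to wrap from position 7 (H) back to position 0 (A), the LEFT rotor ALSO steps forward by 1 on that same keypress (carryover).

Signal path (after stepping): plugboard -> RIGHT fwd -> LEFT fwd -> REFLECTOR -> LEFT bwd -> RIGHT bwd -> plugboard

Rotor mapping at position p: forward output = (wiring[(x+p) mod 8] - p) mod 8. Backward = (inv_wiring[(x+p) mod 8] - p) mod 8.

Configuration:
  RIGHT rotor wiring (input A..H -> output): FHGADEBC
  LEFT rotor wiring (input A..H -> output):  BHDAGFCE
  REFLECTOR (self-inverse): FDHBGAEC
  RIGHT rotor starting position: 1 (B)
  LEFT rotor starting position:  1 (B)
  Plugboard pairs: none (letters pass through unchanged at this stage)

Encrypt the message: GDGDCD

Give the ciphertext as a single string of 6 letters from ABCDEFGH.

Answer: EAEBAA

Derivation:
Char 1 ('G'): step: R->2, L=1; G->plug->G->R->D->L->F->refl->A->L'->H->R'->E->plug->E
Char 2 ('D'): step: R->3, L=1; D->plug->D->R->G->L->D->refl->B->L'->F->R'->A->plug->A
Char 3 ('G'): step: R->4, L=1; G->plug->G->R->C->L->H->refl->C->L'->B->R'->E->plug->E
Char 4 ('D'): step: R->5, L=1; D->plug->D->R->A->L->G->refl->E->L'->E->R'->B->plug->B
Char 5 ('C'): step: R->6, L=1; C->plug->C->R->H->L->A->refl->F->L'->D->R'->A->plug->A
Char 6 ('D'): step: R->7, L=1; D->plug->D->R->H->L->A->refl->F->L'->D->R'->A->plug->A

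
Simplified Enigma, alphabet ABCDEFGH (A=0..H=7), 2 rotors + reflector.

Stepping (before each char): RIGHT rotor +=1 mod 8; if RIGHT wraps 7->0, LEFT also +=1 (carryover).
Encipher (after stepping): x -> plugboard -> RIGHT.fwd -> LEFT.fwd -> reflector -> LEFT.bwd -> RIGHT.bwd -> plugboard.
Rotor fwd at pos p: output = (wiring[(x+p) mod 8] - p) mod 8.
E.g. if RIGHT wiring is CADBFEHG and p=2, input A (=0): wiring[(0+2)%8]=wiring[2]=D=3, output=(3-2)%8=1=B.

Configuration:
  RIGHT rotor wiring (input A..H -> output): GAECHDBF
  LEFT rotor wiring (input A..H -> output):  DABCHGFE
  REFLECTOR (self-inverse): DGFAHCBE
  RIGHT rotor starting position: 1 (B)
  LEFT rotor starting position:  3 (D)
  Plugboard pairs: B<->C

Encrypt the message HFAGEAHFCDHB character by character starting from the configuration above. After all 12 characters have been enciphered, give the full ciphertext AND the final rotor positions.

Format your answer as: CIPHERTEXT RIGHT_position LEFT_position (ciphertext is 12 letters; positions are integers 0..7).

Char 1 ('H'): step: R->2, L=3; H->plug->H->R->G->L->F->refl->C->L'->D->R'->F->plug->F
Char 2 ('F'): step: R->3, L=3; F->plug->F->R->D->L->C->refl->F->L'->G->R'->D->plug->D
Char 3 ('A'): step: R->4, L=3; A->plug->A->R->D->L->C->refl->F->L'->G->R'->H->plug->H
Char 4 ('G'): step: R->5, L=3; G->plug->G->R->F->L->A->refl->D->L'->C->R'->H->plug->H
Char 5 ('E'): step: R->6, L=3; E->plug->E->R->G->L->F->refl->C->L'->D->R'->A->plug->A
Char 6 ('A'): step: R->7, L=3; A->plug->A->R->G->L->F->refl->C->L'->D->R'->E->plug->E
Char 7 ('H'): step: R->0, L->4 (L advanced); H->plug->H->R->F->L->E->refl->H->L'->E->R'->C->plug->B
Char 8 ('F'): step: R->1, L=4; F->plug->F->R->A->L->D->refl->A->L'->D->R'->B->plug->C
Char 9 ('C'): step: R->2, L=4; C->plug->B->R->A->L->D->refl->A->L'->D->R'->F->plug->F
Char 10 ('D'): step: R->3, L=4; D->plug->D->R->G->L->F->refl->C->L'->B->R'->H->plug->H
Char 11 ('H'): step: R->4, L=4; H->plug->H->R->G->L->F->refl->C->L'->B->R'->D->plug->D
Char 12 ('B'): step: R->5, L=4; B->plug->C->R->A->L->D->refl->A->L'->D->R'->E->plug->E
Final: ciphertext=FDHHAEBCFHDE, RIGHT=5, LEFT=4

Answer: FDHHAEBCFHDE 5 4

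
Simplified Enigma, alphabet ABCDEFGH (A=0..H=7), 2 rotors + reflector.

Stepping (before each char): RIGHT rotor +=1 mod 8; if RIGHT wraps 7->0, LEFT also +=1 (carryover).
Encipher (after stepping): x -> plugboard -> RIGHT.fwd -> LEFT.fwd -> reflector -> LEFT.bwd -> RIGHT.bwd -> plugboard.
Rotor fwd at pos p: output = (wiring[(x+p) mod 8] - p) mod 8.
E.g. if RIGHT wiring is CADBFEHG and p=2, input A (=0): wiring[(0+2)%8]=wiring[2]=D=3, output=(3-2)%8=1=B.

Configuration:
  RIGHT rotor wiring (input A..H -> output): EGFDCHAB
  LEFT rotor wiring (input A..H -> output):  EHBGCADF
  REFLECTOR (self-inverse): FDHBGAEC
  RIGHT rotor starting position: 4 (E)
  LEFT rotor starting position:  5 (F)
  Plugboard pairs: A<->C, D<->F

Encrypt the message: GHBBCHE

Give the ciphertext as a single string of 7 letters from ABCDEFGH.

Char 1 ('G'): step: R->5, L=5; G->plug->G->R->G->L->B->refl->D->L'->A->R'->F->plug->D
Char 2 ('H'): step: R->6, L=5; H->plug->H->R->B->L->G->refl->E->L'->F->R'->F->plug->D
Char 3 ('B'): step: R->7, L=5; B->plug->B->R->F->L->E->refl->G->L'->B->R'->H->plug->H
Char 4 ('B'): step: R->0, L->6 (L advanced); B->plug->B->R->G->L->E->refl->G->L'->C->R'->E->plug->E
Char 5 ('C'): step: R->1, L=6; C->plug->A->R->F->L->A->refl->F->L'->A->R'->G->plug->G
Char 6 ('H'): step: R->2, L=6; H->plug->H->R->E->L->D->refl->B->L'->D->R'->A->plug->C
Char 7 ('E'): step: R->3, L=6; E->plug->E->R->G->L->E->refl->G->L'->C->R'->H->plug->H

Answer: DDHEGCH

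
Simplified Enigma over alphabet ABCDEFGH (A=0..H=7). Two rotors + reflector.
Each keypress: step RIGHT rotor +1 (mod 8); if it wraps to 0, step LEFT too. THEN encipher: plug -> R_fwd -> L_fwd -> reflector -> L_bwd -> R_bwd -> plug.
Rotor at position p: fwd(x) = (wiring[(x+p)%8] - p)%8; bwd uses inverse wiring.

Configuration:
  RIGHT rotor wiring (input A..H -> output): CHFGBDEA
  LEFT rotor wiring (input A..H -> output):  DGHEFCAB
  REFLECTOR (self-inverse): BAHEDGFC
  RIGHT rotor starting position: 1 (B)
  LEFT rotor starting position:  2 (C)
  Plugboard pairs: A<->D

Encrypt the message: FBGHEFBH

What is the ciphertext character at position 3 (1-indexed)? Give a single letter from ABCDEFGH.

Char 1 ('F'): step: R->2, L=2; F->plug->F->R->G->L->B->refl->A->L'->D->R'->A->plug->D
Char 2 ('B'): step: R->3, L=2; B->plug->B->R->G->L->B->refl->A->L'->D->R'->A->plug->D
Char 3 ('G'): step: R->4, L=2; G->plug->G->R->B->L->C->refl->H->L'->F->R'->A->plug->D

D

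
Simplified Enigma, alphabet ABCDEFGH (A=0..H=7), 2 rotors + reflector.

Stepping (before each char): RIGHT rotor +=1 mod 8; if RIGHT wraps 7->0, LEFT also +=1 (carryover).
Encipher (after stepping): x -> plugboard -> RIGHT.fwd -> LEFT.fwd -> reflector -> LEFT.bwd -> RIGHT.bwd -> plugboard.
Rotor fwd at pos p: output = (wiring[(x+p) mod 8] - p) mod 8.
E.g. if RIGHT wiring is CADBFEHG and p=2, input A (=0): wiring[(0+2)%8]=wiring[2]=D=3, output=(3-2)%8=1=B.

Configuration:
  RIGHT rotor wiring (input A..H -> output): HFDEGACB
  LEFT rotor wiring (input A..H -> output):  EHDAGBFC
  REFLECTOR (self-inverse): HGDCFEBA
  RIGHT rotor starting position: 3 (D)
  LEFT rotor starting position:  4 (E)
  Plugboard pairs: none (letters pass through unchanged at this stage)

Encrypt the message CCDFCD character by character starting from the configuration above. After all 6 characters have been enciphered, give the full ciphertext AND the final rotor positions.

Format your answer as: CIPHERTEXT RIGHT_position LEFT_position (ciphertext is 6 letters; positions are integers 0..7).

Char 1 ('C'): step: R->4, L=4; C->plug->C->R->G->L->H->refl->A->L'->E->R'->B->plug->B
Char 2 ('C'): step: R->5, L=4; C->plug->C->R->E->L->A->refl->H->L'->G->R'->F->plug->F
Char 3 ('D'): step: R->6, L=4; D->plug->D->R->H->L->E->refl->F->L'->B->R'->C->plug->C
Char 4 ('F'): step: R->7, L=4; F->plug->F->R->H->L->E->refl->F->L'->B->R'->G->plug->G
Char 5 ('C'): step: R->0, L->5 (L advanced); C->plug->C->R->D->L->H->refl->A->L'->B->R'->H->plug->H
Char 6 ('D'): step: R->1, L=5; D->plug->D->R->F->L->G->refl->B->L'->H->R'->E->plug->E
Final: ciphertext=BFCGHE, RIGHT=1, LEFT=5

Answer: BFCGHE 1 5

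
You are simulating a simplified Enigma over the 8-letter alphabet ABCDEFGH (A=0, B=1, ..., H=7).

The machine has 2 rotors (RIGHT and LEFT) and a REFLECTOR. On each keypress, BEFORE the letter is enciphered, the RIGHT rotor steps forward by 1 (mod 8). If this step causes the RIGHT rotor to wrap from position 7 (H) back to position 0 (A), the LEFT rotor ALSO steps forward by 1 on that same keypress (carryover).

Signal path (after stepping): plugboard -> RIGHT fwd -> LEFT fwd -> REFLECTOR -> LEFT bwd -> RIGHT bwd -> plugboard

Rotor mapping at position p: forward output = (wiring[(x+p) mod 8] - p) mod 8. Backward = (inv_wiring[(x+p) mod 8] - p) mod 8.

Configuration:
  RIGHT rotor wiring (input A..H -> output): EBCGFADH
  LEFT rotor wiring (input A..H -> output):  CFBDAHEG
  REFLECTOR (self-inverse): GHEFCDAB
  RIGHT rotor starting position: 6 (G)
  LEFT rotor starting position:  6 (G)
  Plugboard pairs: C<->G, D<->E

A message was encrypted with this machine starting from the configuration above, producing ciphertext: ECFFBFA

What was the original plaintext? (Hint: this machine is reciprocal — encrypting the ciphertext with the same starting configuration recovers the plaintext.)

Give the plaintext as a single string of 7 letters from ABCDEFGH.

Answer: DACACDD

Derivation:
Char 1 ('E'): step: R->7, L=6; E->plug->D->R->D->L->H->refl->B->L'->H->R'->E->plug->D
Char 2 ('C'): step: R->0, L->7 (L advanced); C->plug->G->R->D->L->C->refl->E->L'->E->R'->A->plug->A
Char 3 ('F'): step: R->1, L=7; F->plug->F->R->C->L->G->refl->A->L'->G->R'->G->plug->C
Char 4 ('F'): step: R->2, L=7; F->plug->F->R->F->L->B->refl->H->L'->A->R'->A->plug->A
Char 5 ('B'): step: R->3, L=7; B->plug->B->R->C->L->G->refl->A->L'->G->R'->G->plug->C
Char 6 ('F'): step: R->4, L=7; F->plug->F->R->F->L->B->refl->H->L'->A->R'->E->plug->D
Char 7 ('A'): step: R->5, L=7; A->plug->A->R->D->L->C->refl->E->L'->E->R'->E->plug->D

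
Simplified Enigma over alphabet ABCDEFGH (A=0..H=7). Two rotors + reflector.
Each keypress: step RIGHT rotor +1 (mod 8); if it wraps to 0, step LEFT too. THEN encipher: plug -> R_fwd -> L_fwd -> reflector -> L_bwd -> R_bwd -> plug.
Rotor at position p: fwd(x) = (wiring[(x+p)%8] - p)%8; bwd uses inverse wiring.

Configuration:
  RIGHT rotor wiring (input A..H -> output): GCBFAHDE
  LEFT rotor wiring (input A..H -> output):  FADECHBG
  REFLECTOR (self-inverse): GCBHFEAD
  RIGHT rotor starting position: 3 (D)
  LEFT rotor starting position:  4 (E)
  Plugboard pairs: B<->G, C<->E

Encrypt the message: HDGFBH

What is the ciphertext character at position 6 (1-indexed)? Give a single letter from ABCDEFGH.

Char 1 ('H'): step: R->4, L=4; H->plug->H->R->B->L->D->refl->H->L'->G->R'->F->plug->F
Char 2 ('D'): step: R->5, L=4; D->plug->D->R->B->L->D->refl->H->L'->G->R'->B->plug->G
Char 3 ('G'): step: R->6, L=4; G->plug->B->R->G->L->H->refl->D->L'->B->R'->H->plug->H
Char 4 ('F'): step: R->7, L=4; F->plug->F->R->B->L->D->refl->H->L'->G->R'->E->plug->C
Char 5 ('B'): step: R->0, L->5 (L advanced); B->plug->G->R->D->L->A->refl->G->L'->F->R'->D->plug->D
Char 6 ('H'): step: R->1, L=5; H->plug->H->R->F->L->G->refl->A->L'->D->R'->G->plug->B

B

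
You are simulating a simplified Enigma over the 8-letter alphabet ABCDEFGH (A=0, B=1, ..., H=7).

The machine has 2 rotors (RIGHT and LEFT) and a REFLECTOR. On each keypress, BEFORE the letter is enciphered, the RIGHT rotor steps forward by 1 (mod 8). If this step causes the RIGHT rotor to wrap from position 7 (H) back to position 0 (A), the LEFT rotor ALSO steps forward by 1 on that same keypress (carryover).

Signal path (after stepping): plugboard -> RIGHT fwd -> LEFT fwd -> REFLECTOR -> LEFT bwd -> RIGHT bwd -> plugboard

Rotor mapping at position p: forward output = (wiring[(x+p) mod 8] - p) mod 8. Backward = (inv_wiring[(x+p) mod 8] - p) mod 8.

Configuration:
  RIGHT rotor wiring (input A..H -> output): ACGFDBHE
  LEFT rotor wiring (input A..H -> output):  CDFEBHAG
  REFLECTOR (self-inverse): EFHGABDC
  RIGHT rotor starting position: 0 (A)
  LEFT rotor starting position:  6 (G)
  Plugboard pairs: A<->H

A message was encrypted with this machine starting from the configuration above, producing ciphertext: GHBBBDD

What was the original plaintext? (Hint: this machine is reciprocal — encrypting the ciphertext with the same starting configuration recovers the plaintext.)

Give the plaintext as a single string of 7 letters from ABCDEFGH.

Answer: AADFFEC

Derivation:
Char 1 ('G'): step: R->1, L=6; G->plug->G->R->D->L->F->refl->B->L'->H->R'->H->plug->A
Char 2 ('H'): step: R->2, L=6; H->plug->A->R->E->L->H->refl->C->L'->A->R'->H->plug->A
Char 3 ('B'): step: R->3, L=6; B->plug->B->R->A->L->C->refl->H->L'->E->R'->D->plug->D
Char 4 ('B'): step: R->4, L=6; B->plug->B->R->F->L->G->refl->D->L'->G->R'->F->plug->F
Char 5 ('B'): step: R->5, L=6; B->plug->B->R->C->L->E->refl->A->L'->B->R'->F->plug->F
Char 6 ('D'): step: R->6, L=6; D->plug->D->R->E->L->H->refl->C->L'->A->R'->E->plug->E
Char 7 ('D'): step: R->7, L=6; D->plug->D->R->H->L->B->refl->F->L'->D->R'->C->plug->C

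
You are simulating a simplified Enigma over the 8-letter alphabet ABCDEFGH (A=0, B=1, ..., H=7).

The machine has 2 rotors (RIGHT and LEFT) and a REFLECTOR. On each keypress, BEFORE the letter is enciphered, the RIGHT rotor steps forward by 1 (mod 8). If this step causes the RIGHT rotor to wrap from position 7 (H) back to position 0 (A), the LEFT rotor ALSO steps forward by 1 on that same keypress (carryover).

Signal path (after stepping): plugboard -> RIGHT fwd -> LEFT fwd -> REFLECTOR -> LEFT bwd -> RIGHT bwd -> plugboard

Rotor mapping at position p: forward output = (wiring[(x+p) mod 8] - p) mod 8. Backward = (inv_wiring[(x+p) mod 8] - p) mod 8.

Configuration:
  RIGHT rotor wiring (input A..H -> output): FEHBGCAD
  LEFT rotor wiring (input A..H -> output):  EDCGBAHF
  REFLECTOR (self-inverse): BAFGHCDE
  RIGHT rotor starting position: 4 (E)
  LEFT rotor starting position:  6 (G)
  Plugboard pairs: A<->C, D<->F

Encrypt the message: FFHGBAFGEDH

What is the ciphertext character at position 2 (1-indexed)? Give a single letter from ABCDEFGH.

Char 1 ('F'): step: R->5, L=6; F->plug->D->R->A->L->B->refl->A->L'->F->R'->A->plug->C
Char 2 ('F'): step: R->6, L=6; F->plug->D->R->G->L->D->refl->G->L'->C->R'->A->plug->C

C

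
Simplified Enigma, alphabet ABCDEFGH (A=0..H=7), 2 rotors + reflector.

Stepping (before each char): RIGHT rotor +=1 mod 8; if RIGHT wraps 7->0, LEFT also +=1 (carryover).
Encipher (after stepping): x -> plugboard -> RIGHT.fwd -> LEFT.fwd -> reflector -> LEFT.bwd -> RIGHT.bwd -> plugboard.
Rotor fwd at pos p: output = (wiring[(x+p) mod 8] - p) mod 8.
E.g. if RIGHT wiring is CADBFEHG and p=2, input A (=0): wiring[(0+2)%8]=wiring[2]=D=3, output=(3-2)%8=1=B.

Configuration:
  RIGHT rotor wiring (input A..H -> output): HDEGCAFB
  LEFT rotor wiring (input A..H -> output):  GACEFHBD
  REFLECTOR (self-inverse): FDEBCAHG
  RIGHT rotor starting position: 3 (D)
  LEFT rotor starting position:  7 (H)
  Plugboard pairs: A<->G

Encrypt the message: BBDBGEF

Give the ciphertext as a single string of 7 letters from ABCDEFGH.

Char 1 ('B'): step: R->4, L=7; B->plug->B->R->E->L->F->refl->A->L'->G->R'->A->plug->G
Char 2 ('B'): step: R->5, L=7; B->plug->B->R->A->L->E->refl->C->L'->H->R'->F->plug->F
Char 3 ('D'): step: R->6, L=7; D->plug->D->R->F->L->G->refl->H->L'->B->R'->C->plug->C
Char 4 ('B'): step: R->7, L=7; B->plug->B->R->A->L->E->refl->C->L'->H->R'->E->plug->E
Char 5 ('G'): step: R->0, L->0 (L advanced); G->plug->A->R->H->L->D->refl->B->L'->G->R'->D->plug->D
Char 6 ('E'): step: R->1, L=0; E->plug->E->R->H->L->D->refl->B->L'->G->R'->H->plug->H
Char 7 ('F'): step: R->2, L=0; F->plug->F->R->H->L->D->refl->B->L'->G->R'->D->plug->D

Answer: GFCEDHD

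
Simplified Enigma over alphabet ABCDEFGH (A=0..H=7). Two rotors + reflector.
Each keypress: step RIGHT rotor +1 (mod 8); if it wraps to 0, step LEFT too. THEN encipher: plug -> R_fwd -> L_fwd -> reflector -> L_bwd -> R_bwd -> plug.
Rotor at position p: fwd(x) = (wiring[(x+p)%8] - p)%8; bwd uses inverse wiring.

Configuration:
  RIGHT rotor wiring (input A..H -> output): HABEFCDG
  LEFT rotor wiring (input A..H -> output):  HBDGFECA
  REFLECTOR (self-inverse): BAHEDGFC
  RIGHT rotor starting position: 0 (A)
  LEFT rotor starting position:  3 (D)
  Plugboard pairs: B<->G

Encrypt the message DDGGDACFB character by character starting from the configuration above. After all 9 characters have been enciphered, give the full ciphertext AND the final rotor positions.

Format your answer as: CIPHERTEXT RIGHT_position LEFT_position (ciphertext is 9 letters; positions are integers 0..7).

Answer: HBCFBGBEF 1 4

Derivation:
Char 1 ('D'): step: R->1, L=3; D->plug->D->R->E->L->F->refl->G->L'->G->R'->H->plug->H
Char 2 ('D'): step: R->2, L=3; D->plug->D->R->A->L->D->refl->E->L'->F->R'->G->plug->B
Char 3 ('G'): step: R->3, L=3; G->plug->B->R->C->L->B->refl->A->L'->H->R'->C->plug->C
Char 4 ('G'): step: R->4, L=3; G->plug->B->R->G->L->G->refl->F->L'->E->R'->F->plug->F
Char 5 ('D'): step: R->5, L=3; D->plug->D->R->C->L->B->refl->A->L'->H->R'->G->plug->B
Char 6 ('A'): step: R->6, L=3; A->plug->A->R->F->L->E->refl->D->L'->A->R'->B->plug->G
Char 7 ('C'): step: R->7, L=3; C->plug->C->R->B->L->C->refl->H->L'->D->R'->G->plug->B
Char 8 ('F'): step: R->0, L->4 (L advanced); F->plug->F->R->C->L->G->refl->F->L'->F->R'->E->plug->E
Char 9 ('B'): step: R->1, L=4; B->plug->G->R->F->L->F->refl->G->L'->C->R'->F->plug->F
Final: ciphertext=HBCFBGBEF, RIGHT=1, LEFT=4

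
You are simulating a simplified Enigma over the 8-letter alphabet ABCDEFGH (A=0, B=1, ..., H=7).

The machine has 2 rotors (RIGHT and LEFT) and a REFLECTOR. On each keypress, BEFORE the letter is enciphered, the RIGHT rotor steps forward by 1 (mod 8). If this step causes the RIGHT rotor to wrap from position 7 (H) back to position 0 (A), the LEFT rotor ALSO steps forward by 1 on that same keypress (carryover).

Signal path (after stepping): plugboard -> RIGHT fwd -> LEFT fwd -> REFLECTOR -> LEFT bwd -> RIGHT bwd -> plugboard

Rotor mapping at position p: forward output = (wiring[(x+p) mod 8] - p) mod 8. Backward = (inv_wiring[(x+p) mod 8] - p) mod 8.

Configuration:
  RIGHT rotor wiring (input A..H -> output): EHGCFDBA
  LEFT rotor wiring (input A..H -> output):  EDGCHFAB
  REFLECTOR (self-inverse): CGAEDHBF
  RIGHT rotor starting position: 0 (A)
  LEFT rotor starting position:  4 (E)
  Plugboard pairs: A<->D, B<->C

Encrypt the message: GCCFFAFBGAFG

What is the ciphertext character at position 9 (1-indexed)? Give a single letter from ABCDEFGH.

Char 1 ('G'): step: R->1, L=4; G->plug->G->R->H->L->G->refl->B->L'->B->R'->C->plug->B
Char 2 ('C'): step: R->2, L=4; C->plug->B->R->A->L->D->refl->E->L'->C->R'->G->plug->G
Char 3 ('C'): step: R->3, L=4; C->plug->B->R->C->L->E->refl->D->L'->A->R'->C->plug->B
Char 4 ('F'): step: R->4, L=4; F->plug->F->R->D->L->F->refl->H->L'->F->R'->C->plug->B
Char 5 ('F'): step: R->5, L=4; F->plug->F->R->B->L->B->refl->G->L'->H->R'->D->plug->A
Char 6 ('A'): step: R->6, L=4; A->plug->D->R->B->L->B->refl->G->L'->H->R'->G->plug->G
Char 7 ('F'): step: R->7, L=4; F->plug->F->R->G->L->C->refl->A->L'->E->R'->G->plug->G
Char 8 ('B'): step: R->0, L->5 (L advanced); B->plug->C->R->G->L->F->refl->H->L'->D->R'->F->plug->F
Char 9 ('G'): step: R->1, L=5; G->plug->G->R->H->L->C->refl->A->L'->A->R'->F->plug->F

F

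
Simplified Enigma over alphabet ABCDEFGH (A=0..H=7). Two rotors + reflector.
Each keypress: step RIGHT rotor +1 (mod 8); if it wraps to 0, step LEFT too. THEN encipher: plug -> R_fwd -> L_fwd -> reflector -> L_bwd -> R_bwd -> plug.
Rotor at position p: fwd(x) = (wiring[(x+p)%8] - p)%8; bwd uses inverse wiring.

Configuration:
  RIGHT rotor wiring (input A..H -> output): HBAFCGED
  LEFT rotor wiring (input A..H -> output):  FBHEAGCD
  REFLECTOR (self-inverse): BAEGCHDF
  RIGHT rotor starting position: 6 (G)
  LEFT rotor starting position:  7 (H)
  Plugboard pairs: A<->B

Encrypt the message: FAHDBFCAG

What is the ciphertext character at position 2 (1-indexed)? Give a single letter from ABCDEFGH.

Char 1 ('F'): step: R->7, L=7; F->plug->F->R->D->L->A->refl->B->L'->F->R'->H->plug->H
Char 2 ('A'): step: R->0, L->0 (L advanced); A->plug->B->R->B->L->B->refl->A->L'->E->R'->G->plug->G

G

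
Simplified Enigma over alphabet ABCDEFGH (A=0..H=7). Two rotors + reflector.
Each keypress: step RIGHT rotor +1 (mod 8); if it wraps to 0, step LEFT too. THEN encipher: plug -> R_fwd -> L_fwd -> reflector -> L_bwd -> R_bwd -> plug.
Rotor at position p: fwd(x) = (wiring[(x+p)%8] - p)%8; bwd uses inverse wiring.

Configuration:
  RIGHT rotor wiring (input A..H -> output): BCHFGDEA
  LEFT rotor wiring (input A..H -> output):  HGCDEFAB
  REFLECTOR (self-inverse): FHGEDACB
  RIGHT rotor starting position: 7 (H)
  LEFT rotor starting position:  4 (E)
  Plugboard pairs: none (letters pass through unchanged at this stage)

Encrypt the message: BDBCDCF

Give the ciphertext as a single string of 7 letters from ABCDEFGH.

Answer: AHFEBAD

Derivation:
Char 1 ('B'): step: R->0, L->5 (L advanced); B->plug->B->R->C->L->E->refl->D->L'->B->R'->A->plug->A
Char 2 ('D'): step: R->1, L=5; D->plug->D->R->F->L->F->refl->A->L'->A->R'->H->plug->H
Char 3 ('B'): step: R->2, L=5; B->plug->B->R->D->L->C->refl->G->L'->G->R'->F->plug->F
Char 4 ('C'): step: R->3, L=5; C->plug->C->R->A->L->A->refl->F->L'->F->R'->E->plug->E
Char 5 ('D'): step: R->4, L=5; D->plug->D->R->E->L->B->refl->H->L'->H->R'->B->plug->B
Char 6 ('C'): step: R->5, L=5; C->plug->C->R->D->L->C->refl->G->L'->G->R'->A->plug->A
Char 7 ('F'): step: R->6, L=5; F->plug->F->R->H->L->H->refl->B->L'->E->R'->D->plug->D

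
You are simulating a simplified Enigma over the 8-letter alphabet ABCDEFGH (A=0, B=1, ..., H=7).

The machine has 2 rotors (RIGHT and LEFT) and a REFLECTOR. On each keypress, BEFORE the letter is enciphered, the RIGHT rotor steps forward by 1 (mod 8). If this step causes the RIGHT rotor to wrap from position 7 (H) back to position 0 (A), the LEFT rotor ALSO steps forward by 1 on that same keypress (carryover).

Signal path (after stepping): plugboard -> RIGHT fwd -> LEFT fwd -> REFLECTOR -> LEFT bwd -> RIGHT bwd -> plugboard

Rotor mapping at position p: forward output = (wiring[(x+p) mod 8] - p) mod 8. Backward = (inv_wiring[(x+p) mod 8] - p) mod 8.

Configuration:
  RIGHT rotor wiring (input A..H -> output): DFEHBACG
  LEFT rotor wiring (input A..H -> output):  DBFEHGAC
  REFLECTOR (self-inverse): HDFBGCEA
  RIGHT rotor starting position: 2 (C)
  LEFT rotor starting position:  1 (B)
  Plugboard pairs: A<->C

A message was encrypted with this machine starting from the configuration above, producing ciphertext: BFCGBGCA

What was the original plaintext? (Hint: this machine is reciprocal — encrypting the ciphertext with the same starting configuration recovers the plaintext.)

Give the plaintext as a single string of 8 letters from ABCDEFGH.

Answer: GHAFCEBB

Derivation:
Char 1 ('B'): step: R->3, L=1; B->plug->B->R->G->L->B->refl->D->L'->C->R'->G->plug->G
Char 2 ('F'): step: R->4, L=1; F->plug->F->R->B->L->E->refl->G->L'->D->R'->H->plug->H
Char 3 ('C'): step: R->5, L=1; C->plug->A->R->D->L->G->refl->E->L'->B->R'->C->plug->A
Char 4 ('G'): step: R->6, L=1; G->plug->G->R->D->L->G->refl->E->L'->B->R'->F->plug->F
Char 5 ('B'): step: R->7, L=1; B->plug->B->R->E->L->F->refl->C->L'->H->R'->A->plug->C
Char 6 ('G'): step: R->0, L->2 (L advanced); G->plug->G->R->C->L->F->refl->C->L'->B->R'->E->plug->E
Char 7 ('C'): step: R->1, L=2; C->plug->A->R->E->L->G->refl->E->L'->D->R'->B->plug->B
Char 8 ('A'): step: R->2, L=2; A->plug->C->R->H->L->H->refl->A->L'->F->R'->B->plug->B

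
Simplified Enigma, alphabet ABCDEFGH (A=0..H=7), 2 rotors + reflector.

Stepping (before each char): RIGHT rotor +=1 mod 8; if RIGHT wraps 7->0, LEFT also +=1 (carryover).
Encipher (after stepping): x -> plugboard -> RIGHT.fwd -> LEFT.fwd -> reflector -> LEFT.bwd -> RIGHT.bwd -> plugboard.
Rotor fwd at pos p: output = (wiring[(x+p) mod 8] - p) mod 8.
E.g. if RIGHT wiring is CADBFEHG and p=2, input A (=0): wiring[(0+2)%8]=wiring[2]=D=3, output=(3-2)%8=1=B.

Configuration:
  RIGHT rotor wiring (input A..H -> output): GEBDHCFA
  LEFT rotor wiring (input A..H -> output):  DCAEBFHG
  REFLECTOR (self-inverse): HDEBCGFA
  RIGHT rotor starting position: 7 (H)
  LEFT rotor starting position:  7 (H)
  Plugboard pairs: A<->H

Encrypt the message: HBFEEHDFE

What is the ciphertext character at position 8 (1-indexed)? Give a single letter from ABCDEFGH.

Char 1 ('H'): step: R->0, L->0 (L advanced); H->plug->A->R->G->L->H->refl->A->L'->C->R'->F->plug->F
Char 2 ('B'): step: R->1, L=0; B->plug->B->R->A->L->D->refl->B->L'->E->R'->F->plug->F
Char 3 ('F'): step: R->2, L=0; F->plug->F->R->G->L->H->refl->A->L'->C->R'->H->plug->A
Char 4 ('E'): step: R->3, L=0; E->plug->E->R->F->L->F->refl->G->L'->H->R'->C->plug->C
Char 5 ('E'): step: R->4, L=0; E->plug->E->R->C->L->A->refl->H->L'->G->R'->B->plug->B
Char 6 ('H'): step: R->5, L=0; H->plug->A->R->F->L->F->refl->G->L'->H->R'->E->plug->E
Char 7 ('D'): step: R->6, L=0; D->plug->D->R->G->L->H->refl->A->L'->C->R'->B->plug->B
Char 8 ('F'): step: R->7, L=0; F->plug->F->R->A->L->D->refl->B->L'->E->R'->E->plug->E

E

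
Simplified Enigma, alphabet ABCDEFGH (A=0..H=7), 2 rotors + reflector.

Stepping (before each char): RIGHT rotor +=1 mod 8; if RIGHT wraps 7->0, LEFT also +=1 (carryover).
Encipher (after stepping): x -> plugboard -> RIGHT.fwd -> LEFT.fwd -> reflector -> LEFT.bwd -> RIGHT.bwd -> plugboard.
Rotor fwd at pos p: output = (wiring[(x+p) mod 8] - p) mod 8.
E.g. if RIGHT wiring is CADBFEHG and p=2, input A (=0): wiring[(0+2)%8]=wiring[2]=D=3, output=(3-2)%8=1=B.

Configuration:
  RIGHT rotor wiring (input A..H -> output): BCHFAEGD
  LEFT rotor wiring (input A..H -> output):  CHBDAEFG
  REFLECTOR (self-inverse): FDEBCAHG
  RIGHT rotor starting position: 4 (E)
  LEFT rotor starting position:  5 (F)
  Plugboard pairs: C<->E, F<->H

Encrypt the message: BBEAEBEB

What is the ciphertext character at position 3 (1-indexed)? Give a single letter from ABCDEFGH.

Char 1 ('B'): step: R->5, L=5; B->plug->B->R->B->L->A->refl->F->L'->D->R'->H->plug->F
Char 2 ('B'): step: R->6, L=5; B->plug->B->R->F->L->E->refl->C->L'->E->R'->D->plug->D
Char 3 ('E'): step: R->7, L=5; E->plug->C->R->D->L->F->refl->A->L'->B->R'->F->plug->H

H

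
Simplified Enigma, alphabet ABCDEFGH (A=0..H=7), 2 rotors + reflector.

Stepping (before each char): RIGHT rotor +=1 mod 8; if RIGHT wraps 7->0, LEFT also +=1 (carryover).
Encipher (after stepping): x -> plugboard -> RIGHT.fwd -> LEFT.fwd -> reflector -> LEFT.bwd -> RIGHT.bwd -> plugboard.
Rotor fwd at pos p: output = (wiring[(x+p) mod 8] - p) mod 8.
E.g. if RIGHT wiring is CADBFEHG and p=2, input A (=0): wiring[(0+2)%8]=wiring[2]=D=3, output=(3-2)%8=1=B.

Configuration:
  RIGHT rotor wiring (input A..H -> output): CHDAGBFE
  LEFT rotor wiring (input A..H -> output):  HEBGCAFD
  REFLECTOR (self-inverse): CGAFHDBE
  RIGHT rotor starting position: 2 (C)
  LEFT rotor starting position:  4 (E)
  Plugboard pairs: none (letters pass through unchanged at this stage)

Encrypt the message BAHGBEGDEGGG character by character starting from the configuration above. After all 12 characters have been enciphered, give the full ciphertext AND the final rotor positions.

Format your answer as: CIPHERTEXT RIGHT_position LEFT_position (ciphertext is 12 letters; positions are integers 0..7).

Char 1 ('B'): step: R->3, L=4; B->plug->B->R->D->L->H->refl->E->L'->B->R'->E->plug->E
Char 2 ('A'): step: R->4, L=4; A->plug->A->R->C->L->B->refl->G->L'->A->R'->D->plug->D
Char 3 ('H'): step: R->5, L=4; H->plug->H->R->B->L->E->refl->H->L'->D->R'->G->plug->G
Char 4 ('G'): step: R->6, L=4; G->plug->G->R->A->L->G->refl->B->L'->C->R'->F->plug->F
Char 5 ('B'): step: R->7, L=4; B->plug->B->R->D->L->H->refl->E->L'->B->R'->E->plug->E
Char 6 ('E'): step: R->0, L->5 (L advanced); E->plug->E->R->G->L->B->refl->G->L'->C->R'->A->plug->A
Char 7 ('G'): step: R->1, L=5; G->plug->G->R->D->L->C->refl->A->L'->B->R'->H->plug->H
Char 8 ('D'): step: R->2, L=5; D->plug->D->R->H->L->F->refl->D->L'->A->R'->G->plug->G
Char 9 ('E'): step: R->3, L=5; E->plug->E->R->B->L->A->refl->C->L'->D->R'->B->plug->B
Char 10 ('G'): step: R->4, L=5; G->plug->G->R->H->L->F->refl->D->L'->A->R'->D->plug->D
Char 11 ('G'): step: R->5, L=5; G->plug->G->R->D->L->C->refl->A->L'->B->R'->H->plug->H
Char 12 ('G'): step: R->6, L=5; G->plug->G->R->A->L->D->refl->F->L'->H->R'->A->plug->A
Final: ciphertext=EDGFEAHGBDHA, RIGHT=6, LEFT=5

Answer: EDGFEAHGBDHA 6 5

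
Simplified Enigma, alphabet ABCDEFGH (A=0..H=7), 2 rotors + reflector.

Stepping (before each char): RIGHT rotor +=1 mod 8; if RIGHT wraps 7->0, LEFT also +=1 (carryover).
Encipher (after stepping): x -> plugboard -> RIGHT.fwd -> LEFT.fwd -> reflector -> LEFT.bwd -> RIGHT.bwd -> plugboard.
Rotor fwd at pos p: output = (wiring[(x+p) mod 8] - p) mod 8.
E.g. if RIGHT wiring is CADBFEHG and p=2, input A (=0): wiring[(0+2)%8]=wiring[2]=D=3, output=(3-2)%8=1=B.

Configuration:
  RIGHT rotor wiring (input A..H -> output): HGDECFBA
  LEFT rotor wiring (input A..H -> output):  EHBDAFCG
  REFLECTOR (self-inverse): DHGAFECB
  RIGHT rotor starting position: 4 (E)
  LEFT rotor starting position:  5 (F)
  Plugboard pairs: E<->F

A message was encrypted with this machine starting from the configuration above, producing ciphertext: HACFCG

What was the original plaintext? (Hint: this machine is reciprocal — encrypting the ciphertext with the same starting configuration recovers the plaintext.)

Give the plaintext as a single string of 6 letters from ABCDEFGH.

Char 1 ('H'): step: R->5, L=5; H->plug->H->R->F->L->E->refl->F->L'->B->R'->E->plug->F
Char 2 ('A'): step: R->6, L=5; A->plug->A->R->D->L->H->refl->B->L'->C->R'->B->plug->B
Char 3 ('C'): step: R->7, L=5; C->plug->C->R->H->L->D->refl->A->L'->A->R'->B->plug->B
Char 4 ('F'): step: R->0, L->6 (L advanced); F->plug->E->R->C->L->G->refl->C->L'->G->R'->B->plug->B
Char 5 ('C'): step: R->1, L=6; C->plug->C->R->D->L->B->refl->H->L'->H->R'->G->plug->G
Char 6 ('G'): step: R->2, L=6; G->plug->G->R->F->L->F->refl->E->L'->A->R'->C->plug->C

Answer: FBBBGC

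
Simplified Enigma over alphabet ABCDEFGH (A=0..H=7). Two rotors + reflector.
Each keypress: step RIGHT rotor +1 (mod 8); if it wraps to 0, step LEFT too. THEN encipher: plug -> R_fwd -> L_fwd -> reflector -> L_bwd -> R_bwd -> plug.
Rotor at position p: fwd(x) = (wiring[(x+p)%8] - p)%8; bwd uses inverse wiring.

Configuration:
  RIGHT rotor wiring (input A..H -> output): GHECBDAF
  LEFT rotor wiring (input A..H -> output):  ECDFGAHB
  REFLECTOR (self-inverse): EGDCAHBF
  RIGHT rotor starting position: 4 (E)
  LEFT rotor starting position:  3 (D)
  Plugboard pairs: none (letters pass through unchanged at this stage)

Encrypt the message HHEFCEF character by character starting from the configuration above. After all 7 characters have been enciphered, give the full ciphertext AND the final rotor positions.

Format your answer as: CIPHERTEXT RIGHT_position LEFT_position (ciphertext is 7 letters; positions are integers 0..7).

Char 1 ('H'): step: R->5, L=3; H->plug->H->R->E->L->G->refl->B->L'->F->R'->G->plug->G
Char 2 ('H'): step: R->6, L=3; H->plug->H->R->F->L->B->refl->G->L'->E->R'->F->plug->F
Char 3 ('E'): step: R->7, L=3; E->plug->E->R->D->L->E->refl->A->L'->H->R'->B->plug->B
Char 4 ('F'): step: R->0, L->4 (L advanced); F->plug->F->R->D->L->F->refl->H->L'->G->R'->A->plug->A
Char 5 ('C'): step: R->1, L=4; C->plug->C->R->B->L->E->refl->A->L'->E->R'->G->plug->G
Char 6 ('E'): step: R->2, L=4; E->plug->E->R->G->L->H->refl->F->L'->D->R'->F->plug->F
Char 7 ('F'): step: R->3, L=4; F->plug->F->R->D->L->F->refl->H->L'->G->R'->B->plug->B
Final: ciphertext=GFBAGFB, RIGHT=3, LEFT=4

Answer: GFBAGFB 3 4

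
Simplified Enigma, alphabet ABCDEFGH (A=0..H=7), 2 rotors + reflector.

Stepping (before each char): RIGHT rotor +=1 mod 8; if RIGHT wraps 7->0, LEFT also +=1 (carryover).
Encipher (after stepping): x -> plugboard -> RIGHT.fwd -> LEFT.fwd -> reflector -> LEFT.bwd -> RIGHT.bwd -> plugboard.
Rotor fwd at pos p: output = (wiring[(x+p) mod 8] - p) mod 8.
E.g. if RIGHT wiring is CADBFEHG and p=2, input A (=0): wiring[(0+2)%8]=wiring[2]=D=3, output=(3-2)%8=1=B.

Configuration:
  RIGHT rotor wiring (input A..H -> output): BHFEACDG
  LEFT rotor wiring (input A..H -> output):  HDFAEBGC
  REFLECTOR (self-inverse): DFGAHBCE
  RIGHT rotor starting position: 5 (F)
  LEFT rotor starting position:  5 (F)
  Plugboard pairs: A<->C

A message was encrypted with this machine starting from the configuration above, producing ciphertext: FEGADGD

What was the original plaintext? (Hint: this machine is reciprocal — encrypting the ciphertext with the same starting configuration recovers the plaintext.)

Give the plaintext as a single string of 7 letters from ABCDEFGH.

Char 1 ('F'): step: R->6, L=5; F->plug->F->R->G->L->D->refl->A->L'->F->R'->A->plug->C
Char 2 ('E'): step: R->7, L=5; E->plug->E->R->F->L->A->refl->D->L'->G->R'->D->plug->D
Char 3 ('G'): step: R->0, L->6 (L advanced); G->plug->G->R->D->L->F->refl->B->L'->C->R'->F->plug->F
Char 4 ('A'): step: R->1, L=6; A->plug->C->R->D->L->F->refl->B->L'->C->R'->F->plug->F
Char 5 ('D'): step: R->2, L=6; D->plug->D->R->A->L->A->refl->D->L'->H->R'->G->plug->G
Char 6 ('G'): step: R->3, L=6; G->plug->G->R->E->L->H->refl->E->L'->B->R'->A->plug->C
Char 7 ('D'): step: R->4, L=6; D->plug->D->R->C->L->B->refl->F->L'->D->R'->F->plug->F

Answer: CDFFGCF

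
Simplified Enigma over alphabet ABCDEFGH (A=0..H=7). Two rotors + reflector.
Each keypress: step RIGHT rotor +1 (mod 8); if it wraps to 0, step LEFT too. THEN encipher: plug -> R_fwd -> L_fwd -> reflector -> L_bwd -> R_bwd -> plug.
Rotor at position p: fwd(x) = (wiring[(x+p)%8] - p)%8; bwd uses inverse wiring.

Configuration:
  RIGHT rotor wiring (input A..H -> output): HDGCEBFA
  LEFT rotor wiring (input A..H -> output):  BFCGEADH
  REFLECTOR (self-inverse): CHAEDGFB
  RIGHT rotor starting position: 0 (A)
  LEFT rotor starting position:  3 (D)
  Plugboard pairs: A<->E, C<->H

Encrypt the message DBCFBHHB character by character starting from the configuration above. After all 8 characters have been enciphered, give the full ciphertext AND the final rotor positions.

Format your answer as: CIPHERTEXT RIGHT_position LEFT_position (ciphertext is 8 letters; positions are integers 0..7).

Answer: CEHHEEBF 0 4

Derivation:
Char 1 ('D'): step: R->1, L=3; D->plug->D->R->D->L->A->refl->C->L'->G->R'->H->plug->C
Char 2 ('B'): step: R->2, L=3; B->plug->B->R->A->L->D->refl->E->L'->E->R'->A->plug->E
Char 3 ('C'): step: R->3, L=3; C->plug->H->R->D->L->A->refl->C->L'->G->R'->C->plug->H
Char 4 ('F'): step: R->4, L=3; F->plug->F->R->H->L->H->refl->B->L'->B->R'->C->plug->H
Char 5 ('B'): step: R->5, L=3; B->plug->B->R->A->L->D->refl->E->L'->E->R'->A->plug->E
Char 6 ('H'): step: R->6, L=3; H->plug->C->R->B->L->B->refl->H->L'->H->R'->A->plug->E
Char 7 ('H'): step: R->7, L=3; H->plug->C->R->E->L->E->refl->D->L'->A->R'->B->plug->B
Char 8 ('B'): step: R->0, L->4 (L advanced); B->plug->B->R->D->L->D->refl->E->L'->B->R'->F->plug->F
Final: ciphertext=CEHHEEBF, RIGHT=0, LEFT=4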